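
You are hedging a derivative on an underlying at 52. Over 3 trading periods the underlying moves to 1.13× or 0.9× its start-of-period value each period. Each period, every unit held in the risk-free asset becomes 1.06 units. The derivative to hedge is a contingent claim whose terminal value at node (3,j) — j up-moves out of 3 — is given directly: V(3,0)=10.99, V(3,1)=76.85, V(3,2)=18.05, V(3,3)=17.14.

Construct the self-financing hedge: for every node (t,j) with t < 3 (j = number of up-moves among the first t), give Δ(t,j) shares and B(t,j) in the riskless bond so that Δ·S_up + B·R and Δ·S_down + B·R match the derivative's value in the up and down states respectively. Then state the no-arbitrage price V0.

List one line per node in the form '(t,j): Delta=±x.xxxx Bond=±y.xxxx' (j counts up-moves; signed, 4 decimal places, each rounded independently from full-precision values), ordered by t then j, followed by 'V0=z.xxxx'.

(0,0): Delta=-1.4316 Bond=98.7177
(1,0): Delta=-1.8282 Bond=123.2038
(1,1): Delta=-1.2934 Bond=96.5194
(2,0): Delta=6.7984 Bond=-232.7576
(2,1): Delta=-4.8342 Bond=289.5632
(2,2): Delta=-0.0596 Bond=20.3876
V0=24.2744

The replicating-portfolio and risk-neutral prices coincide; use p* = (1.06−0.9)/(1.13−0.9) = 0.6957 for the latter.
Terminal values V(3,·): V(3,0)=10.9900, V(3,1)=76.8500, V(3,2)=18.0500, V(3,3)=17.1400
Node (2,0) S=42.1200: V=(p*·76.8500+(1−p*)·10.9900)/1.06=53.5902; Δ=(76.8500−10.9900)/(47.5956−37.9080)=6.7984; B=V−Δ·S=-232.7576
Node (2,1) S=52.8840: V=(p*·18.0500+(1−p*)·76.8500)/1.06=33.9110; Δ=(18.0500−76.8500)/(59.7589−47.5956)=-4.8342; B=V−Δ·S=289.5632
Node (2,2) S=66.3988: V=(p*·17.1400+(1−p*)·18.0500)/1.06=16.4311; Δ=(17.1400−18.0500)/(75.0306−59.7589)=-0.0596; B=V−Δ·S=20.3876
Node (1,0) S=46.8000: V=(p*·33.9110+(1−p*)·53.5902)/1.06=37.6418; Δ=(33.9110−53.5902)/(52.8840−42.1200)=-1.8282; B=V−Δ·S=123.2038
Node (1,1) S=58.7600: V=(p*·16.4311+(1−p*)·33.9110)/1.06=20.5199; Δ=(16.4311−33.9110)/(66.3988−52.8840)=-1.2934; B=V−Δ·S=96.5194
Node (0,0) S=52.0000: V=(p*·20.5199+(1−p*)·37.6418)/1.06=24.2744; Δ=(20.5199−37.6418)/(58.7600−46.8000)=-1.4316; B=V−Δ·S=98.7177
Self-financing check: at every node Δ·S+B equals the discounted successor values.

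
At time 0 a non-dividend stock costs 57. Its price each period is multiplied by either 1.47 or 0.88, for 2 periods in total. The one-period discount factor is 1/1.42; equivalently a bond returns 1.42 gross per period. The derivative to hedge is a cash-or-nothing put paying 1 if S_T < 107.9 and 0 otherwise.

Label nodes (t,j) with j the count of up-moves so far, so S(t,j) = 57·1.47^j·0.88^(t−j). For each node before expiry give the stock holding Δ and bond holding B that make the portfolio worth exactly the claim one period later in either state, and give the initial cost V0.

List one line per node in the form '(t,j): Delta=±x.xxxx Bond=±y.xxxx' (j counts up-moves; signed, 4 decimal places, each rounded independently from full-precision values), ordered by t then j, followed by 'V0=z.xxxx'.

No-arbitrage ⇒ martingale measure with p* = (R−d)/(u−d) = 0.9153.
Payoff layer (t=2): V(2,0)=1.0000, V(2,1)=1.0000, V(2,2)=0.0000
Node (1,0) S=50.1600: V=(p*·1.0000+(1−p*)·1.0000)/1.42=0.7042; Δ=(1.0000−1.0000)/(73.7352−44.1408)=0.0000; B=V−Δ·S=0.7042
Node (1,1) S=83.7900: V=(p*·0.0000+(1−p*)·1.0000)/1.42=0.0597; Δ=(0.0000−1.0000)/(123.1713−73.7352)=-0.0202; B=V−Δ·S=1.7546
Node (0,0) S=57.0000: V=(p*·0.0597+(1−p*)·0.7042)/1.42=0.0805; Δ=(0.0597−0.7042)/(83.7900−50.1600)=-0.0192; B=V−Δ·S=1.1729
Root portfolio cost Δ·57+B reproduces V0=0.0805.

(0,0): Delta=-0.0192 Bond=1.1729
(1,0): Delta=0.0000 Bond=0.7042
(1,1): Delta=-0.0202 Bond=1.7546
V0=0.0805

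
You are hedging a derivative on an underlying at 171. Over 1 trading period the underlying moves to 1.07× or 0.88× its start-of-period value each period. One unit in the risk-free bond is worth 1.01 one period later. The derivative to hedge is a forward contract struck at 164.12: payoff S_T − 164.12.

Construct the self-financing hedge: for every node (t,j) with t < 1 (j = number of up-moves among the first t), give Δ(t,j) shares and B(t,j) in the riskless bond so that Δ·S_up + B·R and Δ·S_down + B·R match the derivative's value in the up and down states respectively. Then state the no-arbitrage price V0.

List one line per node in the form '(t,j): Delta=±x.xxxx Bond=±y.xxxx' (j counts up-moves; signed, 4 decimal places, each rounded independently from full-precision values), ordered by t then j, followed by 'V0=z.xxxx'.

(0,0): Delta=1.0000 Bond=-162.4950
V0=8.5050

Risk-neutral probability p* = (R−d)/(u−d) = (1.01−0.88)/(1.07−0.88) = 0.6842.
Terminal values V(1,·): V(1,0)=-13.6400, V(1,1)=18.8500
  t=0,j=0: stock 171.0000 → up 182.9700 (V=18.8500), down 150.4800 (V=-13.6400). Price 8.5050; hedge Δ=1.0000, bond B=-162.4950.
Root portfolio cost Δ·171+B reproduces V0=8.5050.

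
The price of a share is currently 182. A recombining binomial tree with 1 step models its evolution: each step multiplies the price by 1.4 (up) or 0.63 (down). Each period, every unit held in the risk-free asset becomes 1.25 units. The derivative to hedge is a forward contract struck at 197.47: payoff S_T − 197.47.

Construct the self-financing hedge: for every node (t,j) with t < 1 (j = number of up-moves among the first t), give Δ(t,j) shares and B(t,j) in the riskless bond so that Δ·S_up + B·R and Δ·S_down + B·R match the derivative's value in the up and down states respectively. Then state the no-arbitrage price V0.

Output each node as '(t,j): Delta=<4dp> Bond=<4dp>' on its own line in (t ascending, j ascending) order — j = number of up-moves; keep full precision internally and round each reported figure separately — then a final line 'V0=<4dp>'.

Since d<R<u, set p* = (R−d)/(u−d) = 0.8052; price each node as the discounted p*-expectation of its children.
Terminal payoffs: V(1,0)=-82.8100, V(1,1)=57.3300
(0,0): S=182.0000. Δ = (V_up−V_dn)/(S_up−S_dn) = (57.3300−-82.8100)/(254.8000−114.6600) = 1.0000. V = [p*·57.3300 + (1−p*)·-82.8100]/1.25 = 24.0240. B = V − Δ·S = -157.9760.
The time-0 hedge costs 24.0240, which is the no-arbitrage price.

(0,0): Delta=1.0000 Bond=-157.9760
V0=24.0240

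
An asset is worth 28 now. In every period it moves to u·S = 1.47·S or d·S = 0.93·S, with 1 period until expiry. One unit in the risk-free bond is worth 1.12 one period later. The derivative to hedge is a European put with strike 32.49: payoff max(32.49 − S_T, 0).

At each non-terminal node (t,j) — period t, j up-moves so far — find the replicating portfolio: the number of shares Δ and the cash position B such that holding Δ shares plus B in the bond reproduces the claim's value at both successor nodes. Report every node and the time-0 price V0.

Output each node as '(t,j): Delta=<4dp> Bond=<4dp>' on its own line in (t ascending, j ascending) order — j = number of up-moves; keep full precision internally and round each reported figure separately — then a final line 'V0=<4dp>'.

(0,0): Delta=-0.4266 Bond=15.6771
V0=3.7326

Risk-neutral probability p* = (R−d)/(u−d) = (1.12−0.93)/(1.47−0.93) = 0.3519.
Terminal values V(1,·): V(1,0)=6.4500, V(1,1)=0.0000
(0,0): S=28.0000. Δ = (V_up−V_dn)/(S_up−S_dn) = (0.0000−6.4500)/(41.1600−26.0400) = -0.4266. V = [p*·0.0000 + (1−p*)·6.4500]/1.12 = 3.7326. B = V − Δ·S = 15.6771.
Root portfolio cost Δ·28+B reproduces V0=3.7326.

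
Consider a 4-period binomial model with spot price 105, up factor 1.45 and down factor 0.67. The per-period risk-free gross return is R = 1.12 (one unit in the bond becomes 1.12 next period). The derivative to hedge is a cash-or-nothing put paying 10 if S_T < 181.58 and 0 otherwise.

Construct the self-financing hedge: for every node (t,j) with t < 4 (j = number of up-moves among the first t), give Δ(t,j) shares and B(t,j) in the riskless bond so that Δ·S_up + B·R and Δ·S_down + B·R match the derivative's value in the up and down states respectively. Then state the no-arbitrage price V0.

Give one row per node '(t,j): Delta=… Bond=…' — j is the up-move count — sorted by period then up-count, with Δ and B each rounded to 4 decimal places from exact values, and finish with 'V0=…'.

Risk-neutral probability p* = (R−d)/(u−d) = (1.12−0.67)/(1.45−0.67) = 0.5769.
At expiry t=4: V(4,0)=10.0000, V(4,1)=10.0000, V(4,2)=10.0000, V(4,3)=0.0000, V(4,4)=0.0000
  t=3,j=0: stock 31.5801 → up 45.7912 (V=10.0000), down 21.1587 (V=10.0000). Price 8.9286; hedge Δ=0.0000, bond B=8.9286.
  t=3,j=1: stock 68.3450 → up 99.1003 (V=10.0000), down 45.7912 (V=10.0000). Price 8.9286; hedge Δ=0.0000, bond B=8.9286.
  t=3,j=2: stock 147.9109 → up 214.4708 (V=0.0000), down 99.1003 (V=10.0000). Price 3.7775; hedge Δ=-0.0867, bond B=16.5980.
  t=3,j=3: stock 320.1056 → up 464.1532 (V=0.0000), down 214.4708 (V=0.0000). Price 0.0000; hedge Δ=0.0000, bond B=0.0000.
  t=2,j=0: stock 47.1345 → up 68.3450 (V=8.9286), down 31.5801 (V=8.9286). Price 7.9719; hedge Δ=0.0000, bond B=7.9719.
  t=2,j=1: stock 102.0075 → up 147.9109 (V=3.7775), down 68.3450 (V=8.9286). Price 5.3186; hedge Δ=-0.0647, bond B=11.9225.
  t=2,j=2: stock 220.7625 → up 320.1056 (V=0.0000), down 147.9109 (V=3.7775). Price 1.4269; hedge Δ=-0.0219, bond B=6.2698.
  t=1,j=0: stock 70.3500 → up 102.0075 (V=5.3186), down 47.1345 (V=7.9719). Price 5.7510; hedge Δ=-0.0484, bond B=9.1528.
  t=1,j=1: stock 152.2500 → up 220.7625 (V=1.4269), down 102.0075 (V=5.3186). Price 2.7441; hedge Δ=-0.0328, bond B=7.7334.
  t=0,j=0: stock 105.0000 → up 152.2500 (V=2.7441), down 70.3500 (V=5.7510). Price 3.5859; hedge Δ=-0.0367, bond B=7.4410.
The time-0 hedge costs 3.5859, which is the no-arbitrage price.

(0,0): Delta=-0.0367 Bond=7.4410
(1,0): Delta=-0.0484 Bond=9.1528
(1,1): Delta=-0.0328 Bond=7.7334
(2,0): Delta=0.0000 Bond=7.9719
(2,1): Delta=-0.0647 Bond=11.9225
(2,2): Delta=-0.0219 Bond=6.2698
(3,0): Delta=0.0000 Bond=8.9286
(3,1): Delta=0.0000 Bond=8.9286
(3,2): Delta=-0.0867 Bond=16.5980
(3,3): Delta=0.0000 Bond=0.0000
V0=3.5859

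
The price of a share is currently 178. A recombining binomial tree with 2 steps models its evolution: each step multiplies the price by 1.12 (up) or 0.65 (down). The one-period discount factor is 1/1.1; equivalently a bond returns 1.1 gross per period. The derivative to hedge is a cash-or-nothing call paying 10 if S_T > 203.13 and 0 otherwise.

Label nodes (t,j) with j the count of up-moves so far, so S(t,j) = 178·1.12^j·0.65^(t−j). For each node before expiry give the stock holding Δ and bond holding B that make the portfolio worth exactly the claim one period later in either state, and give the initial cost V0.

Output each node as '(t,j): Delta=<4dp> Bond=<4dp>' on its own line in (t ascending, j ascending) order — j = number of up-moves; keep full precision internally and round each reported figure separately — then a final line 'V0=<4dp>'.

(0,0): Delta=0.1040 Bond=-10.9432
(1,0): Delta=0.0000 Bond=0.0000
(1,1): Delta=0.1067 Bond=-12.5725
V0=7.5761

Under the risk-neutral measure, an up-move has probability p* = (R−d)/(u−d) = 0.9574 and values discount at R = 1.1.
Terminal values V(2,·): V(2,0)=0.0000, V(2,1)=0.0000, V(2,2)=10.0000
(1,0): S=115.7000. Δ = (V_up−V_dn)/(S_up−S_dn) = (0.0000−0.0000)/(129.5840−75.2050) = 0.0000. V = [p*·0.0000 + (1−p*)·0.0000]/1.1 = 0.0000. B = V − Δ·S = 0.0000.
(1,1): S=199.3600. Δ = (V_up−V_dn)/(S_up−S_dn) = (10.0000−0.0000)/(223.2832−129.5840) = 0.1067. V = [p*·10.0000 + (1−p*)·0.0000]/1.1 = 8.7041. B = V − Δ·S = -12.5725.
(0,0): S=178.0000. Δ = (V_up−V_dn)/(S_up−S_dn) = (8.7041−0.0000)/(199.3600−115.7000) = 0.1040. V = [p*·8.7041 + (1−p*)·0.0000]/1.1 = 7.5761. B = V − Δ·S = -10.9432.
Each (Δ,B) replicates both successor values, so the strategy is self-financing and V0 is arbitrage-free.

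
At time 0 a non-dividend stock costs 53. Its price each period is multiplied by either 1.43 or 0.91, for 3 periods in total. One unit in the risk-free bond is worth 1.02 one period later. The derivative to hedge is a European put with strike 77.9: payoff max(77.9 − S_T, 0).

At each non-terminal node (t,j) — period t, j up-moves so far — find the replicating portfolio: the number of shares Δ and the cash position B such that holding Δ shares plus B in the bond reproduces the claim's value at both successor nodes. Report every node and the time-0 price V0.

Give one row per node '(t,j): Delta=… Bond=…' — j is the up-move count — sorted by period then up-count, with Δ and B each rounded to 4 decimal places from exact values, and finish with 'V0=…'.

Since d<R<u, set p* = (R−d)/(u−d) = 0.2115; price each node as the discounted p*-expectation of its children.
At expiry t=3: V(3,0)=37.9607, V(3,1)=15.1383, V(3,2)=0.0000, V(3,3)=0.0000
Node (2,0) S=43.8893: V=(p*·15.1383+(1−p*)·37.9607)/1.02=32.4832; Δ=(15.1383−37.9607)/(62.7617−39.9393)=-1.0000; B=V−Δ·S=76.3725
Node (2,1) S=68.9689: V=(p*·0.0000+(1−p*)·15.1383)/1.02=11.7019; Δ=(0.0000−15.1383)/(98.6255−62.7617)=-0.4221; B=V−Δ·S=40.8140
Node (2,2) S=108.3797: V=(p*·0.0000+(1−p*)·0.0000)/1.02=0.0000; Δ=(0.0000−0.0000)/(154.9830−98.6255)=0.0000; B=V−Δ·S=0.0000
Node (1,0) S=48.2300: V=(p*·11.7019+(1−p*)·32.4832)/1.02=27.5365; Δ=(11.7019−32.4832)/(68.9689−43.8893)=-0.8286; B=V−Δ·S=67.5005
Node (1,1) S=75.7900: V=(p*·0.0000+(1−p*)·11.7019)/1.02=9.0456; Δ=(0.0000−11.7019)/(108.3797−68.9689)=-0.2969; B=V−Δ·S=31.5493
Node (0,0) S=53.0000: V=(p*·9.0456+(1−p*)·27.5365)/1.02=23.1617; Δ=(9.0456−27.5365)/(75.7900−48.2300)=-0.6709; B=V−Δ·S=58.7211
The time-0 hedge costs 23.1617, which is the no-arbitrage price.

(0,0): Delta=-0.6709 Bond=58.7211
(1,0): Delta=-0.8286 Bond=67.5005
(1,1): Delta=-0.2969 Bond=31.5493
(2,0): Delta=-1.0000 Bond=76.3725
(2,1): Delta=-0.4221 Bond=40.8140
(2,2): Delta=0.0000 Bond=0.0000
V0=23.1617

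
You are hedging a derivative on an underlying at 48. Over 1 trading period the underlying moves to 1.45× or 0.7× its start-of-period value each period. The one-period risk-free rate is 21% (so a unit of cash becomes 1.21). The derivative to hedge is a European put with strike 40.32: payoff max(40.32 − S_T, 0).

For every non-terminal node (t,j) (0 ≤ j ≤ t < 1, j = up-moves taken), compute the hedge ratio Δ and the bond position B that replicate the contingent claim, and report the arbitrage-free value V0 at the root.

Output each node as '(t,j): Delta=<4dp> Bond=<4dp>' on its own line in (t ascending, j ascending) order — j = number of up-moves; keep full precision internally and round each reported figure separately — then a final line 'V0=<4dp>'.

Under the risk-neutral measure, an up-move has probability p* = (R−d)/(u−d) = 0.6800 and values discount at R = 1.21.
Terminal values V(1,·): V(1,0)=6.7200, V(1,1)=0.0000
Node (0,0) S=48.0000: V=(p*·0.0000+(1−p*)·6.7200)/1.21=1.7772; Δ=(0.0000−6.7200)/(69.6000−33.6000)=-0.1867; B=V−Δ·S=10.7372
Each (Δ,B) replicates both successor values, so the strategy is self-financing and V0 is arbitrage-free.

(0,0): Delta=-0.1867 Bond=10.7372
V0=1.7772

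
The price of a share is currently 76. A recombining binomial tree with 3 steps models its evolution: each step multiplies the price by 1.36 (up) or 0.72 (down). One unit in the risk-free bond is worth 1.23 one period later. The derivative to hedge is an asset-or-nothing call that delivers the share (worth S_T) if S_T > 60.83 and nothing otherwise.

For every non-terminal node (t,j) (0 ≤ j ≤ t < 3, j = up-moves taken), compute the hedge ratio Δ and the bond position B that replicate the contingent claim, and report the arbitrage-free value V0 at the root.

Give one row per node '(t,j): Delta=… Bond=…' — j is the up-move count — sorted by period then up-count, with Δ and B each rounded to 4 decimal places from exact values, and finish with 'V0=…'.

(0,0): Delta=1.2216 Bond=-19.8082
(1,0): Delta=1.8723 Bond=-59.9731
(1,1): Delta=1.1338 Bond=-15.2873
(2,0): Delta=0.0000 Bond=0.0000
(2,1): Delta=2.1250 Bond=-92.5702
(2,2): Delta=1.0000 Bond=0.0000
V0=73.0321

Under the risk-neutral measure, an up-move has probability p* = (R−d)/(u−d) = 0.7969 and values discount at R = 1.23.
Payoff layer (t=3): V(3,0)=0.0000, V(3,1)=0.0000, V(3,2)=101.2101, V(3,3)=191.1747
Node (2,0) S=39.3984: V=(p*·0.0000+(1−p*)·0.0000)/1.23=0.0000; Δ=(0.0000−0.0000)/(53.5818−28.3668)=0.0000; B=V−Δ·S=0.0000
Node (2,1) S=74.4192: V=(p*·101.2101+(1−p*)·0.0000)/1.23=65.5706; Δ=(101.2101−0.0000)/(101.2101−53.5818)=2.1250; B=V−Δ·S=-92.5702
Node (2,2) S=140.5696: V=(p*·191.1747+(1−p*)·101.2101)/1.23=140.5696; Δ=(191.1747−101.2101)/(191.1747−101.2101)=1.0000; B=V−Δ·S=0.0000
Node (1,0) S=54.7200: V=(p*·65.5706+(1−p*)·0.0000)/1.23=42.4809; Δ=(65.5706−0.0000)/(74.4192−39.3984)=1.8723; B=V−Δ·S=-59.9731
Node (1,1) S=103.3600: V=(p*·140.5696+(1−p*)·65.5706)/1.23=101.8987; Δ=(140.5696−65.5706)/(140.5696−74.4192)=1.1338; B=V−Δ·S=-15.2873
Node (0,0) S=76.0000: V=(p*·101.8987+(1−p*)·42.4809)/1.23=73.0321; Δ=(101.8987−42.4809)/(103.3600−54.7200)=1.2216; B=V−Δ·S=-19.8082
Root portfolio cost Δ·76+B reproduces V0=73.0321.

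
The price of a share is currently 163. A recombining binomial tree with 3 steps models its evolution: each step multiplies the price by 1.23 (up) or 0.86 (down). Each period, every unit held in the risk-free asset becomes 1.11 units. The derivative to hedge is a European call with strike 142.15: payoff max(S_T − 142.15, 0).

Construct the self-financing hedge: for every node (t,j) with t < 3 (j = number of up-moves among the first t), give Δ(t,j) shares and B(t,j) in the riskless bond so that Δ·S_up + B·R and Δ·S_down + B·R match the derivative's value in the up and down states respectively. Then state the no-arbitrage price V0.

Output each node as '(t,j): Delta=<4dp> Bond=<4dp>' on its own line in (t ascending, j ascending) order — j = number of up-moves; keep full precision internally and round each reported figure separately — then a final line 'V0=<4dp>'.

The replicating-portfolio and risk-neutral prices coincide; use p* = (1.11−0.86)/(1.23−0.86) = 0.6757 for the latter.
Terminal payoffs: V(3,0)=0.0000, V(3,1)=6.1324, V(3,2)=69.9283, V(3,3)=161.1713
Node (2,0) S=120.5548: V=(p*·6.1324+(1−p*)·0.0000)/1.11=3.7329; Δ=(6.1324−0.0000)/(148.2824−103.6771)=0.1375; B=V−Δ·S=-12.8412
Node (2,1) S=172.4214: V=(p*·69.9283+(1−p*)·6.1324)/1.11=44.3583; Δ=(69.9283−6.1324)/(212.0783−148.2824)=1.0000; B=V−Δ·S=-128.0631
Node (2,2) S=246.6027: V=(p*·161.1713+(1−p*)·69.9283)/1.11=118.5396; Δ=(161.1713−69.9283)/(303.3213−212.0783)=1.0000; B=V−Δ·S=-128.0631
Node (1,0) S=140.1800: V=(p*·44.3583+(1−p*)·3.7329)/1.11=28.0924; Δ=(44.3583−3.7329)/(172.4214−120.5548)=0.7833; B=V−Δ·S=-81.7061
Node (1,1) S=200.4900: V=(p*·118.5396+(1−p*)·44.3583)/1.11=85.1179; Δ=(118.5396−44.3583)/(246.6027−172.4214)=1.0000; B=V−Δ·S=-115.3721
Node (0,0) S=163.0000: V=(p*·85.1179+(1−p*)·28.0924)/1.11=60.0208; Δ=(85.1179−28.0924)/(200.4900−140.1800)=0.9455; B=V−Δ·S=-94.1022
Each (Δ,B) replicates both successor values, so the strategy is self-financing and V0 is arbitrage-free.

(0,0): Delta=0.9455 Bond=-94.1022
(1,0): Delta=0.7833 Bond=-81.7061
(1,1): Delta=1.0000 Bond=-115.3721
(2,0): Delta=0.1375 Bond=-12.8412
(2,1): Delta=1.0000 Bond=-128.0631
(2,2): Delta=1.0000 Bond=-128.0631
V0=60.0208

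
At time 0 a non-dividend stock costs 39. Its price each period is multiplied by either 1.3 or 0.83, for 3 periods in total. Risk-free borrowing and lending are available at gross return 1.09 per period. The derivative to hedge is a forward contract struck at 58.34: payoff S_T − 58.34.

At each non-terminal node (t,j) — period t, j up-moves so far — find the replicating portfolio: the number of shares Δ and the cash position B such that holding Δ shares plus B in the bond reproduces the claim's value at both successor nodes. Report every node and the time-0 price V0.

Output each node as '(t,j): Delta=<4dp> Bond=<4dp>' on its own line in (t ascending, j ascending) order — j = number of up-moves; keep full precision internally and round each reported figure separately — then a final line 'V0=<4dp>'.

Risk-neutral probability p* = (R−d)/(u−d) = (1.09−0.83)/(1.3−0.83) = 0.5532.
Terminal values V(3,·): V(3,0)=-36.0403, V(3,1)=-23.4128, V(3,2)=-3.6347, V(3,3)=27.3430
Node (2,0) S=26.8671: V=(p*·-23.4128+(1−p*)·-36.0403)/1.09=-26.6558; Δ=(-23.4128−-36.0403)/(34.9272−22.2997)=1.0000; B=V−Δ·S=-53.5229
Node (2,1) S=42.0810: V=(p*·-3.6347+(1−p*)·-23.4128)/1.09=-11.4419; Δ=(-3.6347−-23.4128)/(54.7053−34.9272)=1.0000; B=V−Δ·S=-53.5229
Node (2,2) S=65.9100: V=(p*·27.3430+(1−p*)·-3.6347)/1.09=12.3871; Δ=(27.3430−-3.6347)/(85.6830−54.7053)=1.0000; B=V−Δ·S=-53.5229
Node (1,0) S=32.3700: V=(p*·-11.4419+(1−p*)·-26.6558)/1.09=-16.7336; Δ=(-11.4419−-26.6558)/(42.0810−26.8671)=1.0000; B=V−Δ·S=-49.1036
Node (1,1) S=50.7000: V=(p*·12.3871+(1−p*)·-11.4419)/1.09=1.5964; Δ=(12.3871−-11.4419)/(65.9100−42.0810)=1.0000; B=V−Δ·S=-49.1036
Node (0,0) S=39.0000: V=(p*·1.5964+(1−p*)·-16.7336)/1.09=-6.0492; Δ=(1.5964−-16.7336)/(50.7000−32.3700)=1.0000; B=V−Δ·S=-45.0492
Each (Δ,B) replicates both successor values, so the strategy is self-financing and V0 is arbitrage-free.

(0,0): Delta=1.0000 Bond=-45.0492
(1,0): Delta=1.0000 Bond=-49.1036
(1,1): Delta=1.0000 Bond=-49.1036
(2,0): Delta=1.0000 Bond=-53.5229
(2,1): Delta=1.0000 Bond=-53.5229
(2,2): Delta=1.0000 Bond=-53.5229
V0=-6.0492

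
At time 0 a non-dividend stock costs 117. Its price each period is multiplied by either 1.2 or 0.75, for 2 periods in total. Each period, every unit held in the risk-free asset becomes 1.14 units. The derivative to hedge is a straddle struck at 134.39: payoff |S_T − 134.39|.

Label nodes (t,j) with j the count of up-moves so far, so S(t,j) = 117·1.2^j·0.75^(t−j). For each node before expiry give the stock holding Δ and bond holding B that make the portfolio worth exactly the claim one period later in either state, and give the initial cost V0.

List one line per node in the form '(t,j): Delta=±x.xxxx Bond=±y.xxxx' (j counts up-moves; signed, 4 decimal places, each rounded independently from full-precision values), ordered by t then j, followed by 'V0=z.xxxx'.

(0,0): Delta=-0.0155 Bond=27.6299
(1,0): Delta=-1.0000 Bond=117.8860
(1,1): Delta=0.0791 Bond=18.2076
V0=25.8138

The replicating-portfolio and risk-neutral prices coincide; use p* = (1.14−0.75)/(1.2−0.75) = 0.8667 for the latter.
Payoff layer (t=2): V(2,0)=68.5775, V(2,1)=29.0900, V(2,2)=34.0900
Node (1,0) S=87.7500: V=(p*·29.0900+(1−p*)·68.5775)/1.14=30.1360; Δ=(29.0900−68.5775)/(105.3000−65.8125)=-1.0000; B=V−Δ·S=117.8860
Node (1,1) S=140.4000: V=(p*·34.0900+(1−p*)·29.0900)/1.14=29.3187; Δ=(34.0900−29.0900)/(168.4800−105.3000)=0.0791; B=V−Δ·S=18.2076
Node (0,0) S=117.0000: V=(p*·29.3187+(1−p*)·30.1360)/1.14=25.8138; Δ=(29.3187−30.1360)/(140.4000−87.7500)=-0.0155; B=V−Δ·S=27.6299
The time-0 hedge costs 25.8138, which is the no-arbitrage price.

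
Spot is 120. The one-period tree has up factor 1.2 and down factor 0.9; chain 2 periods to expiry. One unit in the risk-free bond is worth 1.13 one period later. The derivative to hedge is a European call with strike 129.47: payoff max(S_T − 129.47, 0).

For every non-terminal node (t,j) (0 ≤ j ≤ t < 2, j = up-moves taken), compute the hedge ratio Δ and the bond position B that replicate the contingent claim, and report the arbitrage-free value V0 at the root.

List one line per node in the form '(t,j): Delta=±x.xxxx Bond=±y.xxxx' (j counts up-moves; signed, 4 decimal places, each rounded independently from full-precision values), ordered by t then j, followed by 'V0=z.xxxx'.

(0,0): Delta=0.8149 Bond=-77.8067
(1,0): Delta=0.0040 Bond=-0.3451
(1,1): Delta=1.0000 Bond=-114.5752
V0=19.9819

No-arbitrage ⇒ martingale measure with p* = (R−d)/(u−d) = 0.7667.
Terminal values V(2,·): V(2,0)=0.0000, V(2,1)=0.1300, V(2,2)=43.3300
  t=1,j=0: stock 108.0000 → up 129.6000 (V=0.1300), down 97.2000 (V=0.0000). Price 0.0882; hedge Δ=0.0040, bond B=-0.3451.
  t=1,j=1: stock 144.0000 → up 172.8000 (V=43.3300), down 129.6000 (V=0.1300). Price 29.4248; hedge Δ=1.0000, bond B=-114.5752.
  t=0,j=0: stock 120.0000 → up 144.0000 (V=29.4248), down 108.0000 (V=0.0882). Price 19.9819; hedge Δ=0.8149, bond B=-77.8067.
Check: Δ(0,0)·S0 + B(0,0) = 19.9819 = V0.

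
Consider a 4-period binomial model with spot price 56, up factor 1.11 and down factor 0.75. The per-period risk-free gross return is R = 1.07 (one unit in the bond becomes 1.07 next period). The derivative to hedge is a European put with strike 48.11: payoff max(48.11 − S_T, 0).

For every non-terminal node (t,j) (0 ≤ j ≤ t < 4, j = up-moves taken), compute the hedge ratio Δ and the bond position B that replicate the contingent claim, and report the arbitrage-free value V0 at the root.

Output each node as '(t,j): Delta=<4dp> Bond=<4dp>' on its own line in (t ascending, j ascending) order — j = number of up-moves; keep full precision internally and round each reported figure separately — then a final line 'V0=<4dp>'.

Since d<R<u, set p* = (R−d)/(u−d) = 0.8889; price each node as the discounted p*-expectation of its children.
Terminal values V(4,·): V(4,0)=30.3912, V(4,1)=21.8862, V(4,2)=9.2988, V(4,3)=0.0000, V(4,4)=0.0000
Node (3,0) S=23.6250: V=(p*·21.8862+(1−p*)·30.3912)/1.07=21.3376; Δ=(21.8862−30.3912)/(26.2238−17.7188)=-1.0000; B=V−Δ·S=44.9626
Node (3,1) S=34.9650: V=(p*·9.2988+(1−p*)·21.8862)/1.07=9.9976; Δ=(9.2988−21.8862)/(38.8112−26.2238)=-1.0000; B=V−Δ·S=44.9626
Node (3,2) S=51.7482: V=(p*·0.0000+(1−p*)·9.2988)/1.07=0.9656; Δ=(0.0000−9.2988)/(57.4405−38.8112)=-0.4992; B=V−Δ·S=26.7958
Node (3,3) S=76.5873: V=(p*·0.0000+(1−p*)·0.0000)/1.07=0.0000; Δ=(0.0000−0.0000)/(85.0119−57.4405)=0.0000; B=V−Δ·S=0.0000
Node (2,0) S=31.5000: V=(p*·9.9976+(1−p*)·21.3376)/1.07=10.5211; Δ=(9.9976−21.3376)/(34.9650−23.6250)=-1.0000; B=V−Δ·S=42.0211
Node (2,1) S=46.6200: V=(p*·0.9656+(1−p*)·9.9976)/1.07=1.8403; Δ=(0.9656−9.9976)/(51.7482−34.9650)=-0.5382; B=V−Δ·S=26.9292
Node (2,2) S=68.9976: V=(p*·0.0000+(1−p*)·0.9656)/1.07=0.1003; Δ=(0.0000−0.9656)/(76.5873−51.7482)=-0.0389; B=V−Δ·S=2.7825
Node (1,0) S=42.0000: V=(p*·1.8403+(1−p*)·10.5211)/1.07=2.6214; Δ=(1.8403−10.5211)/(46.6200−31.5000)=-0.5741; B=V−Δ·S=26.7347
Node (1,1) S=62.1600: V=(p*·0.1003+(1−p*)·1.8403)/1.07=0.2744; Δ=(0.1003−1.8403)/(68.9976−46.6200)=-0.0778; B=V−Δ·S=5.1079
Node (0,0) S=56.0000: V=(p*·0.2744+(1−p*)·2.6214)/1.07=0.5002; Δ=(0.2744−2.6214)/(62.1600−42.0000)=-0.1164; B=V−Δ·S=7.0195
Root portfolio cost Δ·56+B reproduces V0=0.5002.

(0,0): Delta=-0.1164 Bond=7.0195
(1,0): Delta=-0.5741 Bond=26.7347
(1,1): Delta=-0.0778 Bond=5.1079
(2,0): Delta=-1.0000 Bond=42.0211
(2,1): Delta=-0.5382 Bond=26.9292
(2,2): Delta=-0.0389 Bond=2.7825
(3,0): Delta=-1.0000 Bond=44.9626
(3,1): Delta=-1.0000 Bond=44.9626
(3,2): Delta=-0.4992 Bond=26.7958
(3,3): Delta=0.0000 Bond=0.0000
V0=0.5002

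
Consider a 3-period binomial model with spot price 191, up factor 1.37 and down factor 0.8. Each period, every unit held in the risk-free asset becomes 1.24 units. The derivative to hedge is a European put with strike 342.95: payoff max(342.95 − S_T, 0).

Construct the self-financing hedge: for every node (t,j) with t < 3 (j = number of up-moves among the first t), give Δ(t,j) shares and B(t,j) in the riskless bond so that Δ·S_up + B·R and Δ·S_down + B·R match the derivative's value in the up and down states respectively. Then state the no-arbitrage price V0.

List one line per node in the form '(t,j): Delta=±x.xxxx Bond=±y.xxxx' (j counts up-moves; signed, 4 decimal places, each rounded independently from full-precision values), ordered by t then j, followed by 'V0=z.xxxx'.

(0,0): Delta=-0.4725 Bond=114.8763
(1,0): Delta=-1.0000 Bond=223.0424
(1,1): Delta=-0.3815 Bond=118.6342
(2,0): Delta=-1.0000 Bond=276.5726
(2,1): Delta=-1.0000 Bond=276.5726
(2,2): Delta=-0.2748 Bond=108.8551
V0=24.6210

Under the risk-neutral measure, an up-move has probability p* = (R−d)/(u−d) = 0.7719 and values discount at R = 1.24.
At expiry t=3: V(3,0)=245.1580, V(3,1)=175.4812, V(3,2)=56.1597, V(3,3)=0.0000
  t=2,j=0: stock 122.2400 → up 167.4688 (V=175.4812), down 97.7920 (V=245.1580). Price 154.3326; hedge Δ=-1.0000, bond B=276.5726.
  t=2,j=1: stock 209.3360 → up 286.7903 (V=56.1597), down 167.4688 (V=175.4812). Price 67.2366; hedge Δ=-1.0000, bond B=276.5726.
  t=2,j=2: stock 358.4879 → up 491.1284 (V=0.0000), down 286.7903 (V=56.1597). Price 10.3293; hedge Δ=-0.2748, bond B=108.8551.
  t=1,j=0: stock 152.8000 → up 209.3360 (V=67.2366), down 122.2400 (V=154.3326). Price 70.2424; hedge Δ=-1.0000, bond B=223.0424.
  t=1,j=1: stock 261.6700 → up 358.4879 (V=10.3293), down 209.3360 (V=67.2366). Price 18.7969; hedge Δ=-0.3815, bond B=118.6342.
  t=0,j=0: stock 191.0000 → up 261.6700 (V=18.7969), down 152.8000 (V=70.2424). Price 24.6210; hedge Δ=-0.4725, bond B=114.8763.
Each (Δ,B) replicates both successor values, so the strategy is self-financing and V0 is arbitrage-free.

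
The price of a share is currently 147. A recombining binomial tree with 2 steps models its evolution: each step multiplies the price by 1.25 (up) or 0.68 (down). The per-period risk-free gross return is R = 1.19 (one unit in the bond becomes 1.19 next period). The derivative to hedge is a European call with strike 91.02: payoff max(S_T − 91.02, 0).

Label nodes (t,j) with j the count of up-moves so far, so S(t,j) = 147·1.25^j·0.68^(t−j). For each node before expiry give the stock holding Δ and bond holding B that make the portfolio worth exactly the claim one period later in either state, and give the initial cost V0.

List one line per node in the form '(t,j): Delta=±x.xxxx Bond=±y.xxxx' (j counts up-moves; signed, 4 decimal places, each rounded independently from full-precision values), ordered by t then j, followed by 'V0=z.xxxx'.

Under the risk-neutral measure, an up-move has probability p* = (R−d)/(u−d) = 0.8947 and values discount at R = 1.19.
Terminal payoffs: V(2,0)=0.0000, V(2,1)=33.9300, V(2,2)=138.6675
  t=1,j=0: stock 99.9600 → up 124.9500 (V=33.9300), down 67.9728 (V=0.0000). Price 25.5113; hedge Δ=0.5955, bond B=-34.0150.
  t=1,j=1: stock 183.7500 → up 229.6875 (V=138.6675), down 124.9500 (V=33.9300). Price 107.2626; hedge Δ=1.0000, bond B=-76.4874.
  t=0,j=0: stock 147.0000 → up 183.7500 (V=107.2626), down 99.9600 (V=25.5113). Price 82.9052; hedge Δ=0.9757, bond B=-60.5182.
Root portfolio cost Δ·147+B reproduces V0=82.9052.

(0,0): Delta=0.9757 Bond=-60.5182
(1,0): Delta=0.5955 Bond=-34.0150
(1,1): Delta=1.0000 Bond=-76.4874
V0=82.9052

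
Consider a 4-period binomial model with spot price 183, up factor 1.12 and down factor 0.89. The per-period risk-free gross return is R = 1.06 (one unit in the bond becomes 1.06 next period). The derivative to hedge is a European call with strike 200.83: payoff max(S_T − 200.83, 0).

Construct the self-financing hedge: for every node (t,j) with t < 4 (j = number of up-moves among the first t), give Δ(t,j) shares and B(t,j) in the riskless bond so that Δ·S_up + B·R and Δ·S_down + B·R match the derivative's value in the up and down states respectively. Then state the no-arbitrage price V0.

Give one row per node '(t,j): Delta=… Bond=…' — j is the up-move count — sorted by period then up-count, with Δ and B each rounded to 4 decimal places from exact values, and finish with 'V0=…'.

Under the risk-neutral measure, an up-move has probability p* = (R−d)/(u−d) = 0.7391 and values discount at R = 1.06.
Payoff layer (t=4): V(4,0)=0.0000, V(4,1)=0.0000, V(4,2)=0.0000, V(4,3)=27.9906, V(4,4)=87.1240
(3,0): S=129.0093. Δ = (V_up−V_dn)/(S_up−S_dn) = (0.0000−0.0000)/(144.4904−114.8183) = 0.0000. V = [p*·0.0000 + (1−p*)·0.0000]/1.06 = 0.0000. B = V − Δ·S = 0.0000.
(3,1): S=162.3488. Δ = (V_up−V_dn)/(S_up−S_dn) = (0.0000−0.0000)/(181.8307−144.4904) = 0.0000. V = [p*·0.0000 + (1−p*)·0.0000]/1.06 = 0.0000. B = V − Δ·S = 0.0000.
(3,2): S=204.3041. Δ = (V_up−V_dn)/(S_up−S_dn) = (27.9906−0.0000)/(228.8206−181.8307) = 0.5957. V = [p*·27.9906 + (1−p*)·0.0000]/1.06 = 19.5177. B = V − Δ·S = -102.1807.
(3,3): S=257.1018. Δ = (V_up−V_dn)/(S_up−S_dn) = (87.1240−27.9906)/(287.9540−228.8206) = 1.0000. V = [p*·87.1240 + (1−p*)·27.9906]/1.06 = 67.6396. B = V − Δ·S = -189.4623.
(2,0): S=144.9543. Δ = (V_up−V_dn)/(S_up−S_dn) = (0.0000−0.0000)/(162.3488−129.0093) = 0.0000. V = [p*·0.0000 + (1−p*)·0.0000]/1.06 = 0.0000. B = V − Δ·S = 0.0000.
(2,1): S=182.4144. Δ = (V_up−V_dn)/(S_up−S_dn) = (19.5177−0.0000)/(204.3041−162.3488) = 0.4652. V = [p*·19.5177 + (1−p*)·0.0000]/1.06 = 13.6095. B = V − Δ·S = -71.2499.
(2,2): S=229.5552. Δ = (V_up−V_dn)/(S_up−S_dn) = (67.6396−19.5177)/(257.1018−204.3041) = 0.9114. V = [p*·67.6396 + (1−p*)·19.5177]/1.06 = 51.9679. B = V − Δ·S = -157.2577.
(1,0): S=162.8700. Δ = (V_up−V_dn)/(S_up−S_dn) = (13.6095−0.0000)/(182.4144−144.9543) = 0.3633. V = [p*·13.6095 + (1−p*)·0.0000]/1.06 = 9.4898. B = V − Δ·S = -49.6820.
(1,1): S=204.9600. Δ = (V_up−V_dn)/(S_up−S_dn) = (51.9679−13.6095)/(229.5552−182.4144) = 0.8137. V = [p*·51.9679 + (1−p*)·13.6095]/1.06 = 39.5862. B = V − Δ·S = -127.1895.
(0,0): S=183.0000. Δ = (V_up−V_dn)/(S_up−S_dn) = (39.5862−9.4898)/(204.9600−162.8700) = 0.7150. V = [p*·39.5862 + (1−p*)·9.4898]/1.06 = 29.9387. B = V − Δ·S = -100.9152.
Check: Δ(0,0)·S0 + B(0,0) = 29.9387 = V0.

(0,0): Delta=0.7150 Bond=-100.9152
(1,0): Delta=0.3633 Bond=-49.6820
(1,1): Delta=0.8137 Bond=-127.1895
(2,0): Delta=0.0000 Bond=0.0000
(2,1): Delta=0.4652 Bond=-71.2499
(2,2): Delta=0.9114 Bond=-157.2577
(3,0): Delta=0.0000 Bond=0.0000
(3,1): Delta=0.0000 Bond=0.0000
(3,2): Delta=0.5957 Bond=-102.1807
(3,3): Delta=1.0000 Bond=-189.4623
V0=29.9387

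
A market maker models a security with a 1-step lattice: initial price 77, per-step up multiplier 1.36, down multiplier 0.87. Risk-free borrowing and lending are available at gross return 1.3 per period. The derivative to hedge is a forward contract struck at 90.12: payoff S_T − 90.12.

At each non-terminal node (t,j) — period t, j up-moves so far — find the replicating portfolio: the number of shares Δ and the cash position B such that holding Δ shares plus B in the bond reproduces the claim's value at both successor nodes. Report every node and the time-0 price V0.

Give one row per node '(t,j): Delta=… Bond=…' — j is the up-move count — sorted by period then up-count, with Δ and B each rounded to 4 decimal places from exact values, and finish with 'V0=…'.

The replicating-portfolio and risk-neutral prices coincide; use p* = (1.3−0.87)/(1.36−0.87) = 0.8776 for the latter.
Terminal values V(1,·): V(1,0)=-23.1300, V(1,1)=14.6000
(0,0): S=77.0000. Δ = (V_up−V_dn)/(S_up−S_dn) = (14.6000−-23.1300)/(104.7200−66.9900) = 1.0000. V = [p*·14.6000 + (1−p*)·-23.1300]/1.3 = 7.6769. B = V − Δ·S = -69.3231.
The time-0 hedge costs 7.6769, which is the no-arbitrage price.

(0,0): Delta=1.0000 Bond=-69.3231
V0=7.6769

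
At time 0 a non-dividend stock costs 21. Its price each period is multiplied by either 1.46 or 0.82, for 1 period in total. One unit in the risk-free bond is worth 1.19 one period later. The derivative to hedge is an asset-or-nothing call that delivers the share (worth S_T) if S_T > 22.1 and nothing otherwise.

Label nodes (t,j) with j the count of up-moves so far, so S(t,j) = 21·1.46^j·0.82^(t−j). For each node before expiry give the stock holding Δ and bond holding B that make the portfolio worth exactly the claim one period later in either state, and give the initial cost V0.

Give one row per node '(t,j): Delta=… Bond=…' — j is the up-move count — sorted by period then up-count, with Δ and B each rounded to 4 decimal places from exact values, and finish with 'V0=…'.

Since d<R<u, set p* = (R−d)/(u−d) = 0.5781; price each node as the discounted p*-expectation of its children.
Terminal values V(1,·): V(1,0)=0.0000, V(1,1)=30.6600
(0,0): S=21.0000. Δ = (V_up−V_dn)/(S_up−S_dn) = (30.6600−0.0000)/(30.6600−17.2200) = 2.2812. V = [p*·30.6600 + (1−p*)·0.0000]/1.19 = 14.8952. B = V − Δ·S = -33.0110.
Each (Δ,B) replicates both successor values, so the strategy is self-financing and V0 is arbitrage-free.

(0,0): Delta=2.2812 Bond=-33.0110
V0=14.8952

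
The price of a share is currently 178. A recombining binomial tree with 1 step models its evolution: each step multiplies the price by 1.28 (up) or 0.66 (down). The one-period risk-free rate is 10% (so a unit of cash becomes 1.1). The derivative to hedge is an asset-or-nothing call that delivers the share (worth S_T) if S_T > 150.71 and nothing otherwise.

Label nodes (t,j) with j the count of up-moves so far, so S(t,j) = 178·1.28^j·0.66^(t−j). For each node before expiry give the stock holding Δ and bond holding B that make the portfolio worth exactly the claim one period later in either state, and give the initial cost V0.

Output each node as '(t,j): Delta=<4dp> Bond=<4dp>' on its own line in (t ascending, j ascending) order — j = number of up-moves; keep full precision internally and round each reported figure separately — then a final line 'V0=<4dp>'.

The replicating-portfolio and risk-neutral prices coincide; use p* = (1.1−0.66)/(1.28−0.66) = 0.7097 for the latter.
Terminal values V(1,·): V(1,0)=0.0000, V(1,1)=227.8400
  t=0,j=0: stock 178.0000 → up 227.8400 (V=227.8400), down 117.4800 (V=0.0000). Price 146.9935; hedge Δ=2.0645, bond B=-220.4903.
The time-0 hedge costs 146.9935, which is the no-arbitrage price.

(0,0): Delta=2.0645 Bond=-220.4903
V0=146.9935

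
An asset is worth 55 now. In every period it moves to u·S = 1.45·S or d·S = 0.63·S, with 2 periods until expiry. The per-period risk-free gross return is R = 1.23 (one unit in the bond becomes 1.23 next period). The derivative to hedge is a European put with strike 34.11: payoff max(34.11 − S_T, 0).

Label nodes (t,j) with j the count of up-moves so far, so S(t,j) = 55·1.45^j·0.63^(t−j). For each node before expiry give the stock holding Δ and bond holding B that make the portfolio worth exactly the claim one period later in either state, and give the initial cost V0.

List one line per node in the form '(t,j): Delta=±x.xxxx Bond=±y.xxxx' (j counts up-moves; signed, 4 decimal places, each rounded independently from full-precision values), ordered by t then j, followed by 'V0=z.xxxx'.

(0,0): Delta=-0.0594 Bond=3.8510
(1,0): Delta=-0.4322 Bond=17.6549
(1,1): Delta=0.0000 Bond=0.0000
V0=0.5843

No-arbitrage ⇒ martingale measure with p* = (R−d)/(u−d) = 0.7317.
Payoff layer (t=2): V(2,0)=12.2805, V(2,1)=0.0000, V(2,2)=0.0000
(1,0): S=34.6500. Δ = (V_up−V_dn)/(S_up−S_dn) = (0.0000−12.2805)/(50.2425−21.8295) = -0.4322. V = [p*·0.0000 + (1−p*)·12.2805]/1.23 = 2.6787. B = V − Δ·S = 17.6549.
(1,1): S=79.7500. Δ = (V_up−V_dn)/(S_up−S_dn) = (0.0000−0.0000)/(115.6375−50.2425) = 0.0000. V = [p*·0.0000 + (1−p*)·0.0000]/1.23 = 0.0000. B = V − Δ·S = 0.0000.
(0,0): S=55.0000. Δ = (V_up−V_dn)/(S_up−S_dn) = (0.0000−2.6787)/(79.7500−34.6500) = -0.0594. V = [p*·0.0000 + (1−p*)·2.6787]/1.23 = 0.5843. B = V − Δ·S = 3.8510.
Self-financing check: at every node Δ·S+B equals the discounted successor values.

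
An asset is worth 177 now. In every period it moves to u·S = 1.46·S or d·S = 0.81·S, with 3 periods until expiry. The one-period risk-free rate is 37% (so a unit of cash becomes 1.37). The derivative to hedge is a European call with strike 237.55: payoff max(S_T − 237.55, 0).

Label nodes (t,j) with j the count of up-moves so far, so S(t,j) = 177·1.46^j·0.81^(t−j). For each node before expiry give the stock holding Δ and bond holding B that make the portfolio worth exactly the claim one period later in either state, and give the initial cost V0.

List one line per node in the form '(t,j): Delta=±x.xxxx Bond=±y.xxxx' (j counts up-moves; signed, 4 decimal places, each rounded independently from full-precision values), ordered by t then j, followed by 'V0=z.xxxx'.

Since d<R<u, set p* = (R−d)/(u−d) = 0.8615; price each node as the discounted p*-expectation of its children.
Terminal values V(3,·): V(3,0)=0.0000, V(3,1)=0.0000, V(3,2)=68.0575, V(3,3)=313.2981
  t=2,j=0: stock 116.1297 → up 169.5494 (V=0.0000), down 94.0651 (V=0.0000). Price 0.0000; hedge Δ=0.0000, bond B=0.0000.
  t=2,j=1: stock 209.3202 → up 305.6075 (V=68.0575), down 169.5494 (V=0.0000). Price 42.7986; hedge Δ=0.5002, bond B=-61.9052.
  t=2,j=2: stock 377.2932 → up 550.8481 (V=313.2981), down 305.6075 (V=68.0575). Price 203.8990; hedge Δ=1.0000, bond B=-173.3942.
  t=1,j=0: stock 143.3700 → up 209.3202 (V=42.7986), down 116.1297 (V=0.0000). Price 26.9144; hedge Δ=0.4593, bond B=-38.9297.
  t=1,j=1: stock 258.4200 → up 377.2932 (V=203.8990), down 209.3202 (V=42.7986). Price 132.5495; hedge Δ=0.9591, bond B=-115.2972.
  t=0,j=0: stock 177.0000 → up 258.4200 (V=132.5495), down 143.3700 (V=26.9144). Price 86.0753; hedge Δ=0.9182, bond B=-76.4403.
Check: Δ(0,0)·S0 + B(0,0) = 86.0753 = V0.

(0,0): Delta=0.9182 Bond=-76.4403
(1,0): Delta=0.4593 Bond=-38.9297
(1,1): Delta=0.9591 Bond=-115.2972
(2,0): Delta=0.0000 Bond=0.0000
(2,1): Delta=0.5002 Bond=-61.9052
(2,2): Delta=1.0000 Bond=-173.3942
V0=86.0753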